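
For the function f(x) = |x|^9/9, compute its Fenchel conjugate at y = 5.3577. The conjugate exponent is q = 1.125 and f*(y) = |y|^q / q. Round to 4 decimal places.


The conjugate exponent q satisfies 1/p + 1/q = 1.
p = 9, so q = 9/(9 - 1) = 1.125
|y|^q = 5.3577^1.125 = 6.6085
f*(5.3577) = 6.6085 / 1.125 = 5.8742


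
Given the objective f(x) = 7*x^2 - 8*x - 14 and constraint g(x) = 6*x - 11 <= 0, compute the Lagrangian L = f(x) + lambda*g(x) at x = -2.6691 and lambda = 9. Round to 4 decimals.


Step 1: Evaluate f(x).
f(-2.6691) = 7*(-2.6691)^2 - 8*(-2.6691) - 14 = 57.2215
Step 2: Evaluate g(x).
g(-2.6691) = 6*-2.6691 - 11 = -27.0146
Step 3: Compute Lagrangian.
L = 57.2215 + 9*-27.0146 = -185.9099


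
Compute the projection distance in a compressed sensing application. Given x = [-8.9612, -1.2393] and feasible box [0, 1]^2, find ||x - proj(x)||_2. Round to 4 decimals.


Project each component onto [0, 1].
clip(-8.9612) = 0.0, clip(-1.2393) = 0.0
Projection = [0.0, 0.0]
Squared diffs: [80.3031, 1.5359]
Distance = sqrt(81.839) = 9.0465


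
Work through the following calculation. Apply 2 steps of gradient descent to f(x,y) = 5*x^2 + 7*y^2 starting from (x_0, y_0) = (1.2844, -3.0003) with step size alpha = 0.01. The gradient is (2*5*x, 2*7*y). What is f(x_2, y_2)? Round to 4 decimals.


Gradient descent on f(x,y) = 5*x^2 + 7*y^2.
Starting point: (1.2844, -3.0003), alpha = 0.01
Step 1: grad_x = 2*5*1.2844 = 12.844, grad_y = 2*7*-3.0003 = -42.0042
  x_1 = 1.2844 - 0.01*12.844 = 1.156
  y_1 = -3.0003 - 0.01*-42.0042 = -2.5803
Step 2: grad_x = 2*5*1.156 = 11.5596, grad_y = 2*7*-2.5803 = -36.1236
  x_2 = 1.156 - 0.01*11.5596 = 1.0404
  y_2 = -2.5803 - 0.01*-36.1236 = -2.219
f(1.0404, -2.219) = 5*1.0404^2 + 7*(-2.219)^2 = 39.8802


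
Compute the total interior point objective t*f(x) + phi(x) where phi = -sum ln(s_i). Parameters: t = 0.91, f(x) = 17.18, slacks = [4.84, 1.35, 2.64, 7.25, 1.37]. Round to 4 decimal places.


Step 1: Compute log-barrier.
ln values: [1.5769, 0.3001, 0.9708, 1.981, 0.3148]
phi = -(1.5769 + 0.3001 + 0.9708 + 1.981 + 0.3148) = -5.1436
Step 2: Compute augmented objective.
t*f(x) = 0.91*17.18 = 15.6338
Total = 15.6338 - 5.1436 = 10.4902


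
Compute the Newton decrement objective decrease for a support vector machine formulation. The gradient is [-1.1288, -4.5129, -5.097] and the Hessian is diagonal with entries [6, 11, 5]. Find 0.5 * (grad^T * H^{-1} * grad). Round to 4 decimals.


Step 1: H is diagonal, so H^(-1) * g = [-0.1881, -0.4103, -1.0194].
Step 2: g^T H^(-1) g = sum_i g_i^2 / H_ii
  = (-1.1288)^2/6 + (-4.5129)^2/11 + (-5.097)^2/5
  = 0.2124 + 1.8515 + 5.1959 = 7.2597
Step 3: Objective decrease = 0.5 * g^T H^(-1) g = 3.6299


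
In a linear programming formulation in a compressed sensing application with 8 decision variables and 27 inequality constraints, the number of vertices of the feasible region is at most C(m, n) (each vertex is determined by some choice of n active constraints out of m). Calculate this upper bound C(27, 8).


Each vertex corresponds to some choice of n active constraints out of m, so the number of vertices is at most C(m, n) = m! / (n!(m-n)!).
m = 27, n = 8
Numerator: 27 * 26 * 25 * 24 * 23 * 22 * 21 * 20
Denominator: 8! = 40320
C(27, 8) = 2220075


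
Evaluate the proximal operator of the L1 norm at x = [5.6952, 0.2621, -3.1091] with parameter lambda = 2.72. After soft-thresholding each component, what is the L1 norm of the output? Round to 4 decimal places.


Soft-thresholding with lambda = 2.72:
prox(5.6952) = sign(5.6952)*max(|5.6952| - 2.72, 0) = 2.9752
prox(0.2621) = sign(0.2621)*max(|0.2621| - 2.72, 0) = 0.0
prox(-3.1091) = sign(-3.1091)*max(|-3.1091| - 2.72, 0) = -0.3891
prox(x) = [2.9752, 0.0, -0.3891]
||prox(x)||_1 = 2.9752 + 0.0 + 0.3891 = 3.3643


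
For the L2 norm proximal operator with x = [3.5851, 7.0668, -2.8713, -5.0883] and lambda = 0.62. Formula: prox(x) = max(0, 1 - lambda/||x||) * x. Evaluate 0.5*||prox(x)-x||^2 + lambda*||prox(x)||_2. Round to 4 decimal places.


Step 1: Compute ||x||.
||x|| = 9.8452
Step 2: Compute scaling factor.
scale = max(0, 1 - 0.62/9.8452) = 0.937
Step 3: prox(x) = [3.3593, 6.6218, -2.6905, -4.7679]
||prox(x)|| = 9.2252
Step 4: Proximal objective.
0.5*||prox-x||^2 = 0.1922
lambda*||prox|| = 5.7196
Total = 5.9118


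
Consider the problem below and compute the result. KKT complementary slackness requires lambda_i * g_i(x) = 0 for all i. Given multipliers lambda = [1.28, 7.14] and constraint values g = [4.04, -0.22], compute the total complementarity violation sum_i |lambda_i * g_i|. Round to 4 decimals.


KKT complementary slackness check:
lambda_1 * g_1 = 1.28 * 4.04 = 5.1712
lambda_2 * g_2 = 7.14 * -0.22 = -1.5708
Total violation = 5.1712 + 1.5708 = 6.742


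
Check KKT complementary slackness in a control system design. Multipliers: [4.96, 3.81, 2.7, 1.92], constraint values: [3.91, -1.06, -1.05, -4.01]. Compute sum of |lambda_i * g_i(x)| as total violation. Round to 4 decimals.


KKT complementary slackness check:
lambda_1 * g_1 = 4.96 * 3.91 = 19.3936
lambda_2 * g_2 = 3.81 * -1.06 = -4.0386
lambda_3 * g_3 = 2.7 * -1.05 = -2.835
lambda_4 * g_4 = 1.92 * -4.01 = -7.6992
Total violation = 19.3936 + 4.0386 + 2.835 + 7.6992 = 33.9664


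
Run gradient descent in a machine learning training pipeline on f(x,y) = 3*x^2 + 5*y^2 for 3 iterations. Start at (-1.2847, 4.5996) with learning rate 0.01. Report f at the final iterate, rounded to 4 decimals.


Gradient descent on f(x,y) = 3*x^2 + 5*y^2.
Starting point: (-1.2847, 4.5996), alpha = 0.01
Step 1: grad_x = 2*3*-1.2847 = -7.7082, grad_y = 2*5*4.5996 = 45.996
  x_1 = -1.2847 - 0.01*-7.7082 = -1.2076
  y_1 = 4.5996 - 0.01*45.996 = 4.1396
Step 2: grad_x = 2*3*-1.2076 = -7.2457, grad_y = 2*5*4.1396 = 41.3964
  x_2 = -1.2076 - 0.01*-7.2457 = -1.1352
  y_2 = 4.1396 - 0.01*41.3964 = 3.7257
Step 3: grad_x = 2*3*-1.1352 = -6.811, grad_y = 2*5*3.7257 = 37.2568
  x_3 = -1.1352 - 0.01*-6.811 = -1.0671
  y_3 = 3.7257 - 0.01*37.2568 = 3.3531
f(-1.0671, 3.3531) = 3*(-1.0671)^2 + 5*3.3531^2 = 59.6325


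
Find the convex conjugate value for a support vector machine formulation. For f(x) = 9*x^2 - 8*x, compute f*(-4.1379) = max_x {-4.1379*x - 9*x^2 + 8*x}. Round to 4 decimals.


f*(y) = sup_x {y*x - a*x^2 - b*x} = sup_x {(y-b)*x - a*x^2}
FOC: (y - b) - 2a*x = 0 => x* = (y - b)/(2a)
x* = (-4.1379 + 8)/(2*9) = 0.2146
f*(-4.1379) = (y-b)^2/(4a) = (-4.1379 + 8)^2/(4*9)
= 14.9158/36 = 0.4143


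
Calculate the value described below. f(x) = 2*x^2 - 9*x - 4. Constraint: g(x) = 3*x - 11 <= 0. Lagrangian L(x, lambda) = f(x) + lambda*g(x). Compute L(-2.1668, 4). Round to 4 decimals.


Step 1: Evaluate f(x).
f(-2.1668) = 2*(-2.1668)^2 - 9*(-2.1668) - 4 = 24.8912
Step 2: Evaluate g(x).
g(-2.1668) = 3*-2.1668 - 11 = -17.5004
Step 3: Compute Lagrangian.
L = 24.8912 + 4*-17.5004 = -45.1104


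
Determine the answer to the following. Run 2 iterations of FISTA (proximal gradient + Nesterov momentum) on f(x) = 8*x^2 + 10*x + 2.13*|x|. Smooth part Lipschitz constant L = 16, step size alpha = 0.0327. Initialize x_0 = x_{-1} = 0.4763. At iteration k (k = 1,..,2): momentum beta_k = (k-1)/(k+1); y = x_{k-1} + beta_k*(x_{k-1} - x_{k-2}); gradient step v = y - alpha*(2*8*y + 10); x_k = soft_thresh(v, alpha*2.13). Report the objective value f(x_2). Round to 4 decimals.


FISTA on f(x) = 8*x^2 + 10*x + 2.13*|x|
L = 16, alpha = 0.0327
Iteration 1: beta = 0.0, y = 0.4763 + 0.0*(0.4763 - 0.4763) = 0.4763
  grad(y) = 17.6208, v = y - alpha*grad = -0.0999
  prox(v) = soft_thresh(-0.0999, 0.0697) = -0.0302
Iteration 2: beta = 0.3333, y = -0.0302 + 0.3333*(-0.0302 - 0.4763) = -0.1991
  grad(y) = 6.8144, v = y - alpha*grad = -0.4219
  prox(v) = soft_thresh(-0.4219, 0.0697) = -0.3523
f(x_2) = 8*(-0.3523)^2 + 10*(-0.3523) + 2.13*|-0.3523| = -1.7796


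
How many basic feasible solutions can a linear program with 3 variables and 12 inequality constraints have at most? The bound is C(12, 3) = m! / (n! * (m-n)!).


Each vertex corresponds to some choice of n active constraints out of m, so the number of vertices is at most C(m, n) = m! / (n!(m-n)!).
m = 12, n = 3
Numerator: 12 * 11 * 10
Denominator: 3! = 6
C(12, 3) = 220


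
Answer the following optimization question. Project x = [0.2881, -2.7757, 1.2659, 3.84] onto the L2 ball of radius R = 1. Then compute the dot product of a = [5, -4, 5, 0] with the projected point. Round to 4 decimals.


Step 1: Compute ||x|| (intermediates to 6 decimals).
||x|| = sqrt(0.2881^2 + (-2.7757)^2 + 1.2659^2 + 3.84^2) = 4.912801
Step 2: Project.
Since ||x|| > R, scale = R/||x|| = 1/4.912801 = 0.20355, proj(x) = scale * x
proj(x) = [0.058643, -0.564994, 0.257674, 0.781632]
Step 3: Dot product.
a^T * proj(x) = 5*0.058643 - 4*(-0.564994) + 5*0.257674 + 0*0.781632 = 3.8416


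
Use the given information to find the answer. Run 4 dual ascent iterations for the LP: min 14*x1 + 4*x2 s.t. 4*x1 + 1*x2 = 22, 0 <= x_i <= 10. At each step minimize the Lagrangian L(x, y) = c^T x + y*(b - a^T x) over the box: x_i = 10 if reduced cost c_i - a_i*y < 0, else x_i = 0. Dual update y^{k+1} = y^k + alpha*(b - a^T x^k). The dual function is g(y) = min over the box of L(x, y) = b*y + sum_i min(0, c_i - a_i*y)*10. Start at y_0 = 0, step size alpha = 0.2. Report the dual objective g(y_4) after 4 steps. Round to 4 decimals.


Dual ascent for LP: min 14*x1 + 4*x2, 4*x1 + 1*x2 = 22, 0 <= x_i <= 10
Step 1: y^k = 0.0, reduced costs: (14.0, 4.0)
  x^k = (0.0, 0.0), subgradient = b - a^T x = 22.0
  y^{k+1} = 0.0 + 0.2*22.0 = 4.4
Step 2: y^k = 4.4, reduced costs: (-3.6, -0.4)
  x^k = (10.0, 10.0), subgradient = b - a^T x = -28.0
  y^{k+1} = 4.4 + 0.2*-28.0 = -1.2
Step 3: y^k = -1.2, reduced costs: (18.8, 5.2)
  x^k = (0.0, 0.0), subgradient = b - a^T x = 22.0
  y^{k+1} = -1.2 + 0.2*22.0 = 3.2
Step 4: y^k = 3.2, reduced costs: (1.2, 0.8)
  x^k = (0.0, 0.0), subgradient = b - a^T x = 22.0
  y^{k+1} = 3.2 + 0.2*22.0 = 7.6
Dual objective at y_4 = 7.6: reduced costs (-16.4, -3.6), box minimizer x = (10.0, 10.0)
g(y_4) = b*y + (c1 - a1*y)*x1 + (c2 - a2*y)*x2 = 22*7.6 + (-16.4)*10.0 + (-3.6)*10.0 = 167.2 - 164.0 - 36.0 = -32.8


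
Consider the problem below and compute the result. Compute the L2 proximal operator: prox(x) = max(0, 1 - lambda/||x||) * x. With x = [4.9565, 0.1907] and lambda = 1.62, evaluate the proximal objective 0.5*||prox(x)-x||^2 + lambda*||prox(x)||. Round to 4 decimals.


Step 1: Compute ||x||.
||x|| = 4.9602
Step 2: Compute scaling factor.
scale = max(0, 1 - 1.62/4.9602) = 0.6734
Step 3: prox(x) = [3.3377, 0.1284]
||prox(x)|| = 3.3402
Step 4: Proximal objective.
0.5*||prox-x||^2 = 1.3122
lambda*||prox|| = 5.4111
Total = 6.7233


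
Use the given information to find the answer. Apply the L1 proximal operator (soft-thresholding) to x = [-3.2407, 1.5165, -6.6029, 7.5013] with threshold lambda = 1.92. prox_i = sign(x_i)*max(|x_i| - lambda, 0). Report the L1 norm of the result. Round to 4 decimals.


Soft-thresholding with lambda = 1.92:
prox(-3.2407) = sign(-3.2407)*max(|-3.2407| - 1.92, 0) = -1.3207
prox(1.5165) = sign(1.5165)*max(|1.5165| - 1.92, 0) = 0.0
prox(-6.6029) = sign(-6.6029)*max(|-6.6029| - 1.92, 0) = -4.6829
prox(7.5013) = sign(7.5013)*max(|7.5013| - 1.92, 0) = 5.5813
prox(x) = [-1.3207, 0.0, -4.6829, 5.5813]
||prox(x)||_1 = 1.3207 + 0.0 + 4.6829 + 5.5813 = 11.5849


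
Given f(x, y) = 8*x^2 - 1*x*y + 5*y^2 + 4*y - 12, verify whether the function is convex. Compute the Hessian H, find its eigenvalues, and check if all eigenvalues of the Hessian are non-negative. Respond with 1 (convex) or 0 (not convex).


The Hessian of f(x,y) = 8*x^2 - 1*x*y + 5*y^2 + 4*y - 12 is:
H = [[16, -1], [-1, 10]]
Trace = 16 + 10 = 26
Determinant = 16*10 - (-1)^2 = 159
Discriminant = (26)^2 - 4*159 = 40.0
Eigenvalues: lambda_1 = 9.8377, lambda_2 = 16.1623
The function is convex.

1


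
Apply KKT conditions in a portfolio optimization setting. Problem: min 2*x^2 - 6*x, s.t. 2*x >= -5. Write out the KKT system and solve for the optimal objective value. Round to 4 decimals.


Step 1: Try lambda = 0 (constraint inactive).
Stationarity: 2*2*x - 6 = 0
x* = 6/(2*2) = 1.5
Check constraint: 2*1.5 = 3.0 >= -5 -- satisfied.
Step 2: Compute optimal value.
f(x*) = 2*1.5^2 - 6*1.5 = -4.5


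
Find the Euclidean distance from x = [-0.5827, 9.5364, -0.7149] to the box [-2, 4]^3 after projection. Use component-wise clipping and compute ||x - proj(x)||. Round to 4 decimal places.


Project each component onto [-2, 4].
clip(-0.5827) = -0.5827, clip(9.5364) = 4.0, clip(-0.7149) = -0.7149
Projection = [-0.5827, 4.0, -0.7149]
Squared diffs: [0.0, 30.6517, 0.0]
Distance = sqrt(30.6517) = 5.5364


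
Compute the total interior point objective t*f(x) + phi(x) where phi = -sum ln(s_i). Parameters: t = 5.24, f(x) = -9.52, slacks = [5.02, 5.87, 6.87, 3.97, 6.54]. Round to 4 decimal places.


Step 1: Compute log-barrier.
ln values: [1.6134, 1.7699, 1.9272, 1.3788, 1.8779]
phi = -(1.6134 + 1.7699 + 1.9272 + 1.3788 + 1.8779) = -8.5672
Step 2: Compute augmented objective.
t*f(x) = 5.24*-9.52 = -49.8848
Total = -49.8848 - 8.5672 = -58.452


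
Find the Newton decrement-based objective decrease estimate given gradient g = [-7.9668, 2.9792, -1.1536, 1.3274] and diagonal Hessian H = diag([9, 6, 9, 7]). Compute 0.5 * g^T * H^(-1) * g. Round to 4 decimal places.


Step 1: H is diagonal, so H^(-1) * g = [-0.8852, 0.4965, -0.1282, 0.1896].
Step 2: g^T H^(-1) g = sum_i g_i^2 / H_ii
  = (-7.9668)^2/9 + (2.9792)^2/6 + (-1.1536)^2/9 + (1.3274)^2/7
  = 7.0522 + 1.4793 + 0.1479 + 0.2517 = 8.9311
Step 3: Objective decrease = 0.5 * g^T H^(-1) g = 4.4655


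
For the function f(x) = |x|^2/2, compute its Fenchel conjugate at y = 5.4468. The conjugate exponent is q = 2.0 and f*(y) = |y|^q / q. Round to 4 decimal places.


The conjugate exponent q satisfies 1/p + 1/q = 1.
p = 2, so q = 2/(2 - 1) = 2.0
|y|^q = 5.4468^2.0 = 29.6676
f*(5.4468) = 29.6676 / 2.0 = 14.8338


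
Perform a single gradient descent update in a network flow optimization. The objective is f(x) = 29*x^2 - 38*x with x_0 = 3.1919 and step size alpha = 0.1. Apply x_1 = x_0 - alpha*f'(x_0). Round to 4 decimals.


We compute the gradient at x_0 and apply the update.
f'(x) = 58*x - 38
f'(3.1919) = 58*3.1919 - 38 = 147.1302
x_1 = 3.1919 - 0.1*147.1302 = -11.5211


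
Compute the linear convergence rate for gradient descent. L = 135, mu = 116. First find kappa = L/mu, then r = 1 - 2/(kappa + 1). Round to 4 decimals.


Step 1: Compute the condition number.
kappa = L/mu = 135/116 = 1.1638
Step 2: Compute the convergence rate.
r = 1 - 2/(kappa + 1) = 1 - 2*mu/(L + mu) = (L - mu)/(L + mu) = 19/251 = 0.0757


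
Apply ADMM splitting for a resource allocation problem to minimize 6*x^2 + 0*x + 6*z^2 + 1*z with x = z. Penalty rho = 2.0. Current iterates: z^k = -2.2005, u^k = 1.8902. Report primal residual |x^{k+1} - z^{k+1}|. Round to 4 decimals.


ADMM iteration with rho = 2.0, z^k = -2.2005, u^k = 1.8902
Step 1: x-update.
Minimize 6*x^2 + 0*x + (2.0/2)*(x + 2.2005 + 1.8902)^2
FOC: (2*6 + 2.0)*x = 0 + 2.0*(-2.2005 - 1.8902)
x^{k+1} = -0.5844
Step 2: z-update.
Minimize 6*z^2 + 1*z + (2.0/2)*(-0.5844 - z + 1.8902)^2
FOC: (2*6 + 2.0)*z = -1 + 2.0*(-0.5844 + 1.8902)
z^{k+1} = 0.1151
Step 3: u-update.
u^{k+1} = 1.8902 - 0.5844 - 0.1151 = 1.1907
Step 4: Primal residual = |-0.5844 - 0.1151| = 0.6995


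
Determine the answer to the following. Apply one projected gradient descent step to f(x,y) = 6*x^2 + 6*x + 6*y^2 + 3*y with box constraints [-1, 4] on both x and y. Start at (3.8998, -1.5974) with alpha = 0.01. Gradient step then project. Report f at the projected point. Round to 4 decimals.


Step 1: Compute gradient at (3.8998, -1.5974).
grad_x = 2*6*3.8998 + 6 = 52.7976
grad_y = 2*6*-1.5974 + 3 = -16.1688
Step 2: Gradient step.
x_raw = 3.8998 - 0.01*52.7976 = 3.3718
y_raw = -1.5974 - 0.01*-16.1688 = -1.4357
Step 3: Project onto [-1, 4].
x_proj = clip(3.3718) = 3.3718
y_proj = clip(-1.4357) = -1.0
Step 4: Evaluate f.
f(3.3718, -1.0) = 91.4461


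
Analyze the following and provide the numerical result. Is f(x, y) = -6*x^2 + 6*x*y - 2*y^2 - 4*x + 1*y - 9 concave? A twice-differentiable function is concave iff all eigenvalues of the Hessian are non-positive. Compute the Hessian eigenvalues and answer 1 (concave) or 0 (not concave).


The Hessian of f(x,y) = -6*x^2 + 6*x*y - 2*y^2 - 4*x + 1*y - 9 is:
H = [[-12, 6], [6, -4]]
Trace = -12 - 4 = -16
Determinant = -12*-4 - (6)^2 = 12
Discriminant = (-16)^2 - 4*12 = 208.0
Eigenvalues: lambda_1 = -15.2111, lambda_2 = -0.7889
The function is concave.

1


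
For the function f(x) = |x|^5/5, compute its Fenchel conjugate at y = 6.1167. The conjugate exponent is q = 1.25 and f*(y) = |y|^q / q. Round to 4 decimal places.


The conjugate exponent q satisfies 1/p + 1/q = 1.
p = 5, so q = 5/(5 - 1) = 1.25
|y|^q = 6.1167^1.25 = 9.6194
f*(6.1167) = 9.6194 / 1.25 = 7.6955


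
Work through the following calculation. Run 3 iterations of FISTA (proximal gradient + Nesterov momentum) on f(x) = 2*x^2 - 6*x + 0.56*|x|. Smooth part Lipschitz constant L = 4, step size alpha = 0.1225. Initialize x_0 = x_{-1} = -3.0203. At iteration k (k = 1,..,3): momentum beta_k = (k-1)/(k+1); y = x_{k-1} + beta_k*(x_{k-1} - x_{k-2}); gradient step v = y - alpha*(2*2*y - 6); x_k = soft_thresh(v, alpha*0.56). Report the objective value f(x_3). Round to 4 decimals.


FISTA on f(x) = 2*x^2 - 6*x + 0.56*|x|
L = 4, alpha = 0.1225
Iteration 1: beta = 0.0, y = -3.0203 + 0.0*(-3.0203 + 3.0203) = -3.0203
  grad(y) = -18.0812, v = y - alpha*grad = -0.8054
  prox(v) = soft_thresh(-0.8054, 0.0686) = -0.7368
Iteration 2: beta = 0.3333, y = -0.7368 + 0.3333*(-0.7368 + 3.0203) = 0.0244
  grad(y) = -5.9023, v = y - alpha*grad = 0.7475
  prox(v) = soft_thresh(0.7475, 0.0686) = 0.6789
Iteration 3: beta = 0.5, y = 0.6789 + 0.5*(0.6789 + 0.7368) = 1.3867
  grad(y) = -0.4533, v = y - alpha*grad = 1.4422
  prox(v) = soft_thresh(1.4422, 0.0686) = 1.3736
f(x_3) = 2*1.3736^2 - 6*1.3736 + 0.56*|1.3736| = -3.6988


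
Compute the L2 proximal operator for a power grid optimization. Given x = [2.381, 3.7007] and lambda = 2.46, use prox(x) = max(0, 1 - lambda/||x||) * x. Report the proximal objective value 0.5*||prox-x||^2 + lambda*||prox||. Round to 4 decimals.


Step 1: Compute ||x||.
||x|| = 4.4005
Step 2: Compute scaling factor.
scale = max(0, 1 - 2.46/4.4005) = 0.441
Step 3: prox(x) = [1.05, 1.6319]
||prox(x)|| = 1.9405
Step 4: Proximal objective.
0.5*||prox-x||^2 = 3.0258
lambda*||prox|| = 4.7736
Total = 7.7994


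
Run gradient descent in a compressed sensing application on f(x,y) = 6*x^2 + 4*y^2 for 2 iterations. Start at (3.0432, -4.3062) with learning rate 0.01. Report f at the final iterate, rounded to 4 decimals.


Gradient descent on f(x,y) = 6*x^2 + 4*y^2.
Starting point: (3.0432, -4.3062), alpha = 0.01
Step 1: grad_x = 2*6*3.0432 = 36.5184, grad_y = 2*4*-4.3062 = -34.4496
  x_1 = 3.0432 - 0.01*36.5184 = 2.678
  y_1 = -4.3062 - 0.01*-34.4496 = -3.9617
Step 2: grad_x = 2*6*2.678 = 32.1362, grad_y = 2*4*-3.9617 = -31.6936
  x_2 = 2.678 - 0.01*32.1362 = 2.3567
  y_2 = -3.9617 - 0.01*-31.6936 = -3.6448
f(2.3567, -3.6448) = 6*2.3567^2 + 4*(-3.6448)^2 = 86.4602


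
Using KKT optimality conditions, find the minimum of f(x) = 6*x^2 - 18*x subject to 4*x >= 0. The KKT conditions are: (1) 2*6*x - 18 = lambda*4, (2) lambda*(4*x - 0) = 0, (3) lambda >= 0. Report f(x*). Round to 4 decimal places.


Step 1: Try lambda = 0 (constraint inactive).
Stationarity: 2*6*x - 18 = 0
x* = 18/(2*6) = 1.5
Check constraint: 4*1.5 = 6.0 >= 0 -- satisfied.
Step 2: Compute optimal value.
f(x*) = 6*1.5^2 - 18*1.5 = -13.5


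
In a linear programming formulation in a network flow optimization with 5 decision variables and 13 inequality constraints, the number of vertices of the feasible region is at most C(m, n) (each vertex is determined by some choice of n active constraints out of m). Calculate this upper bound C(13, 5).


Each vertex corresponds to some choice of n active constraints out of m, so the number of vertices is at most C(m, n) = m! / (n!(m-n)!).
m = 13, n = 5
Numerator: 13 * 12 * 11 * 10 * 9
Denominator: 5! = 120
C(13, 5) = 1287


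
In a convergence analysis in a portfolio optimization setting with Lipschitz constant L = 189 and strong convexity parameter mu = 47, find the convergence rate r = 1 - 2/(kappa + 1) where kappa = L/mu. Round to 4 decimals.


Step 1: Compute the condition number.
kappa = L/mu = 189/47 = 4.0213
Step 2: Compute the convergence rate.
r = 1 - 2/(kappa + 1) = 1 - 2*mu/(L + mu) = (L - mu)/(L + mu) = 142/236 = 0.6017


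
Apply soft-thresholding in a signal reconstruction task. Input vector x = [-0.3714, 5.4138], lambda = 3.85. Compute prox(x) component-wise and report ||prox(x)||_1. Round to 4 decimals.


Soft-thresholding with lambda = 3.85:
prox(-0.3714) = sign(-0.3714)*max(|-0.3714| - 3.85, 0) = 0.0
prox(5.4138) = sign(5.4138)*max(|5.4138| - 3.85, 0) = 1.5638
prox(x) = [0.0, 1.5638]
||prox(x)||_1 = 0.0 + 1.5638 = 1.5638


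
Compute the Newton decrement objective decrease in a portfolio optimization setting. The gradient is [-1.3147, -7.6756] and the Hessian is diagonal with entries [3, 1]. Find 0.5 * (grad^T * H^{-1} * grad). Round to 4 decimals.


Step 1: H is diagonal, so H^(-1) * g = [-0.4382, -7.6756].
Step 2: g^T H^(-1) g = sum_i g_i^2 / H_ii
  = (-1.3147)^2/3 + (-7.6756)^2/1
  = 0.5761 + 58.9148 = 59.491
Step 3: Objective decrease = 0.5 * g^T H^(-1) g = 29.7455


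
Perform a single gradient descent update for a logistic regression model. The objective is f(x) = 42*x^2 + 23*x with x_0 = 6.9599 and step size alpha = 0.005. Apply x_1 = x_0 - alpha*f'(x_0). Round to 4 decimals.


We compute the gradient at x_0 and apply the update.
f'(x) = 84*x + 23
f'(6.9599) = 84*6.9599 + 23 = 607.6316
x_1 = 6.9599 - 0.005*607.6316 = 3.9217


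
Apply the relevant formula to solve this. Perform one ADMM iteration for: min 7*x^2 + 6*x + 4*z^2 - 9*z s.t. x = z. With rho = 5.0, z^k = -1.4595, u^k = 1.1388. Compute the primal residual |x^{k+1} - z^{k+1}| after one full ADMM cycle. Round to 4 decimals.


ADMM iteration with rho = 5.0, z^k = -1.4595, u^k = 1.1388
Step 1: x-update.
Minimize 7*x^2 + 6*x + (5.0/2)*(x + 1.4595 + 1.1388)^2
FOC: (2*7 + 5.0)*x = -6 + 5.0*(-1.4595 - 1.1388)
x^{k+1} = -0.9996
Step 2: z-update.
Minimize 4*z^2 - 9*z + (5.0/2)*(-0.9996 - z + 1.1388)^2
FOC: (2*4 + 5.0)*z = 9 + 5.0*(-0.9996 + 1.1388)
z^{k+1} = 0.7459
Step 3: u-update.
u^{k+1} = 1.1388 - 0.9996 - 0.7459 = -0.6066
Step 4: Primal residual = |-0.9996 - 0.7459| = 1.7454


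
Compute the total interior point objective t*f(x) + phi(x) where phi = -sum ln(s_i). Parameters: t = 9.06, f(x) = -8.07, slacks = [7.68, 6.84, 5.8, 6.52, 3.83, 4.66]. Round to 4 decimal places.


Step 1: Compute log-barrier.
ln values: [2.0386, 1.9228, 1.7579, 1.8749, 1.3429, 1.539]
phi = -(2.0386 + 1.9228 + 1.7579 + 1.8749 + 1.3429 + 1.539) = -10.476
Step 2: Compute augmented objective.
t*f(x) = 9.06*-8.07 = -73.1142
Total = -73.1142 - 10.476 = -83.5902


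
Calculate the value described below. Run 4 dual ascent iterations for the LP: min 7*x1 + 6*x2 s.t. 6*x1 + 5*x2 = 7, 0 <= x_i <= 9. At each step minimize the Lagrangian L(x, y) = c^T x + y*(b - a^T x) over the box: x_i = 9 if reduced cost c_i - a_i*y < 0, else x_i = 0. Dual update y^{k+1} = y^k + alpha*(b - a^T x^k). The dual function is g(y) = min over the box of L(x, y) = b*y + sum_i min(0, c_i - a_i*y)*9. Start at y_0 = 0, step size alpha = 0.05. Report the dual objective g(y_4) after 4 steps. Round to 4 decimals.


Dual ascent for LP: min 7*x1 + 6*x2, 6*x1 + 5*x2 = 7, 0 <= x_i <= 9
Step 1: y^k = 0.0, reduced costs: (7.0, 6.0)
  x^k = (0.0, 0.0), subgradient = b - a^T x = 7.0
  y^{k+1} = 0.0 + 0.05*7.0 = 0.35
Step 2: y^k = 0.35, reduced costs: (4.9, 4.25)
  x^k = (0.0, 0.0), subgradient = b - a^T x = 7.0
  y^{k+1} = 0.35 + 0.05*7.0 = 0.7
Step 3: y^k = 0.7, reduced costs: (2.8, 2.5)
  x^k = (0.0, 0.0), subgradient = b - a^T x = 7.0
  y^{k+1} = 0.7 + 0.05*7.0 = 1.05
Step 4: y^k = 1.05, reduced costs: (0.7, 0.75)
  x^k = (0.0, 0.0), subgradient = b - a^T x = 7.0
  y^{k+1} = 1.05 + 0.05*7.0 = 1.4
Dual objective at y_4 = 1.4: reduced costs (-1.4, -1.0), box minimizer x = (9.0, 9.0)
g(y_4) = b*y + (c1 - a1*y)*x1 + (c2 - a2*y)*x2 = 7*1.4 + (-1.4)*9.0 + (-1.0)*9.0 = 9.8 - 12.6 - 9.0 = -11.8


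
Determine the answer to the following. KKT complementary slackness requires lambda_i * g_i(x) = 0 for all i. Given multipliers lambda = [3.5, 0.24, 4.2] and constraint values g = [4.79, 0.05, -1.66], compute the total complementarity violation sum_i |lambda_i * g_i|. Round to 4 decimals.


KKT complementary slackness check:
lambda_1 * g_1 = 3.5 * 4.79 = 16.765
lambda_2 * g_2 = 0.24 * 0.05 = 0.012
lambda_3 * g_3 = 4.2 * -1.66 = -6.972
Total violation = 16.765 + 0.012 + 6.972 = 23.749


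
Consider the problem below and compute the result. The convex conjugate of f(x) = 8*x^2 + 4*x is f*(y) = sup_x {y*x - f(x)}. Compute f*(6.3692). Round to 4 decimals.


f*(y) = sup_x {y*x - a*x^2 - b*x} = sup_x {(y-b)*x - a*x^2}
FOC: (y - b) - 2a*x = 0 => x* = (y - b)/(2a)
x* = (6.3692 - 4)/(2*8) = 0.1481
f*(6.3692) = (y-b)^2/(4a) = (6.3692 - 4)^2/(4*8)
= 5.6131/32 = 0.1754


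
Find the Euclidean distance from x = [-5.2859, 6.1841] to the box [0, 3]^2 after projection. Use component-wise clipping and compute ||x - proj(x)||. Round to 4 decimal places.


Project each component onto [0, 3].
clip(-5.2859) = 0.0, clip(6.1841) = 3.0
Projection = [0.0, 3.0]
Squared diffs: [27.9407, 10.1385]
Distance = sqrt(38.0792) = 6.1708


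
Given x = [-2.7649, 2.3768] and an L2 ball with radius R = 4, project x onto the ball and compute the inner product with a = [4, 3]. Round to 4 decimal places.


Step 1: Compute ||x|| (intermediates to 6 decimals).
||x|| = sqrt((-2.7649)^2 + 2.3768^2) = 3.646073
Step 2: Project.
Since ||x|| <= R, proj = x (no scaling needed).
proj(x) = [-2.7649, 2.3768]
Step 3: Dot product.
a^T * proj(x) = 4*(-2.7649) + 3*2.3768 = -3.9292


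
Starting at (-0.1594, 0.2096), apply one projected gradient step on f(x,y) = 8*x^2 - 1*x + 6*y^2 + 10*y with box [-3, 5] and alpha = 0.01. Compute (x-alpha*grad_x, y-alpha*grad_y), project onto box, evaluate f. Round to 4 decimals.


Step 1: Compute gradient at (-0.1594, 0.2096).
grad_x = 2*8*-0.1594 - 1 = -3.5504
grad_y = 2*6*0.2096 + 10 = 12.5152
Step 2: Gradient step.
x_raw = -0.1594 - 0.01*-3.5504 = -0.1239
y_raw = 0.2096 - 0.01*12.5152 = 0.0844
Step 3: Project onto [-3, 5].
x_proj = clip(-0.1239) = -0.1239
y_proj = clip(0.0844) = 0.0844
Step 4: Evaluate f.
f(-0.1239, 0.0844) = 1.134


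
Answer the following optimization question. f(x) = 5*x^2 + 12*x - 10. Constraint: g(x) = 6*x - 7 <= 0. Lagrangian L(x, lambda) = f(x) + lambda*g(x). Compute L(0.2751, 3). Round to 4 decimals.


Step 1: Evaluate f(x).
f(0.2751) = 5*0.2751^2 + 12*0.2751 - 10 = -6.3204
Step 2: Evaluate g(x).
g(0.2751) = 6*0.2751 - 7 = -5.3494
Step 3: Compute Lagrangian.
L = -6.3204 + 3*-5.3494 = -22.3686


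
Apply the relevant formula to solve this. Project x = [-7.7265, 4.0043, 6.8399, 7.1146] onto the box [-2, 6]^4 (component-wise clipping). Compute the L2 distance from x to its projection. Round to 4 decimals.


Project each component onto [-2, 6].
clip(-7.7265) = -2.0, clip(4.0043) = 4.0043, clip(6.8399) = 6.0, clip(7.1146) = 6.0
Projection = [-2.0, 4.0043, 6.0, 6.0]
Squared diffs: [32.7928, 0.0, 0.7054, 1.2423]
Distance = sqrt(34.7405) = 5.8941


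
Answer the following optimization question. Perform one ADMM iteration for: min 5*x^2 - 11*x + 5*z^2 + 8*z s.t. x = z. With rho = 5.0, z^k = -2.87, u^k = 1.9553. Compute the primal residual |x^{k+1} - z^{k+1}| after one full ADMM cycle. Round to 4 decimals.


ADMM iteration with rho = 5.0, z^k = -2.87, u^k = 1.9553
Step 1: x-update.
Minimize 5*x^2 - 11*x + (5.0/2)*(x + 2.87 + 1.9553)^2
FOC: (2*5 + 5.0)*x = 11 + 5.0*(-2.87 - 1.9553)
x^{k+1} = -0.8751
Step 2: z-update.
Minimize 5*z^2 + 8*z + (5.0/2)*(-0.8751 - z + 1.9553)^2
FOC: (2*5 + 5.0)*z = -8 + 5.0*(-0.8751 + 1.9553)
z^{k+1} = -0.1733
Step 3: u-update.
u^{k+1} = 1.9553 - 0.8751 + 0.1733 = 1.2535
Step 4: Primal residual = |-0.8751 + 0.1733| = 0.7018


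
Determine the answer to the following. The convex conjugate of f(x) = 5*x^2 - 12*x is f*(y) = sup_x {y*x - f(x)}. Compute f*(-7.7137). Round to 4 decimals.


f*(y) = sup_x {y*x - a*x^2 - b*x} = sup_x {(y-b)*x - a*x^2}
FOC: (y - b) - 2a*x = 0 => x* = (y - b)/(2a)
x* = (-7.7137 + 12)/(2*5) = 0.4286
f*(-7.7137) = (y-b)^2/(4a) = (-7.7137 + 12)^2/(4*5)
= 18.3724/20 = 0.9186


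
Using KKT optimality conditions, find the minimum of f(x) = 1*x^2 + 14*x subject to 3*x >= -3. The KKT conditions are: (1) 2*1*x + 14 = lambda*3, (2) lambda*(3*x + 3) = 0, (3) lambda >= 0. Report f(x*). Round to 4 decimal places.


Step 1: Try lambda = 0 (constraint inactive).
x_unc = -14/(2*1) = -7.0
Check: 3*-7.0 = -21.0 < -3 -- violated!
Step 2: Constraint must be active: 3*x = -3
x* = -3/3 = -1.0
lambda = (2*1*(-1.0) + 14)/3 = 4.0
Step 3: Compute optimal value.
f(x*) = 1*(-1.0)^2 + 14*(-1.0) = -13.0


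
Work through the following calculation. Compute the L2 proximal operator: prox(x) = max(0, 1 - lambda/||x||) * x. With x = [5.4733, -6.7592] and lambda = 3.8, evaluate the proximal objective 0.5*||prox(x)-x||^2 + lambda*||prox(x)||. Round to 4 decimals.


Step 1: Compute ||x||.
||x|| = 8.6973
Step 2: Compute scaling factor.
scale = max(0, 1 - 3.8/8.6973) = 0.5631
Step 3: prox(x) = [3.0819, -3.806]
||prox(x)|| = 4.8973
Step 4: Proximal objective.
0.5*||prox-x||^2 = 7.22
lambda*||prox|| = 18.6097
Total = 25.8299


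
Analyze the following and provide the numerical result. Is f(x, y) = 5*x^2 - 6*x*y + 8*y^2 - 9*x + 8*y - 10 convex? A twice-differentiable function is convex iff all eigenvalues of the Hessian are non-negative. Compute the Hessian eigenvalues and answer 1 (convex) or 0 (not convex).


The Hessian of f(x,y) = 5*x^2 - 6*x*y + 8*y^2 - 9*x + 8*y - 10 is:
H = [[10, -6], [-6, 16]]
Trace = 10 + 16 = 26
Determinant = 10*16 - (-6)^2 = 124
Discriminant = (26)^2 - 4*124 = 180.0
Eigenvalues: lambda_1 = 6.2918, lambda_2 = 19.7082
The function is convex.

1


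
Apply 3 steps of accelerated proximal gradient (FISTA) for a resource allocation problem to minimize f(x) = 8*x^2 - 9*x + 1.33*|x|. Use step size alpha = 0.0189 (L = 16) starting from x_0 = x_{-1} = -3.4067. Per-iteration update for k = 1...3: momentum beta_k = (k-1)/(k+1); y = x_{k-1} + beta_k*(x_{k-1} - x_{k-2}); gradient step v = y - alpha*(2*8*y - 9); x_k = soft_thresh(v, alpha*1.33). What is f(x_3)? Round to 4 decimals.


FISTA on f(x) = 8*x^2 - 9*x + 1.33*|x|
L = 16, alpha = 0.0189
Iteration 1: beta = 0.0, y = -3.4067 + 0.0*(-3.4067 + 3.4067) = -3.4067
  grad(y) = -63.5072, v = y - alpha*grad = -2.2064
  prox(v) = soft_thresh(-2.2064, 0.0251) = -2.1813
Iteration 2: beta = 0.3333, y = -2.1813 + 0.3333*(-2.1813 + 3.4067) = -1.7728
  grad(y) = -37.3648, v = y - alpha*grad = -1.0666
  prox(v) = soft_thresh(-1.0666, 0.0251) = -1.0415
Iteration 3: beta = 0.5, y = -1.0415 + 0.5*(-1.0415 + 2.1813) = -0.4716
  grad(y) = -16.5451, v = y - alpha*grad = -0.1589
  prox(v) = soft_thresh(-0.1589, 0.0251) = -0.1337
f(x_3) = 8*(-0.1337)^2 - 9*(-0.1337) + 1.33*|-0.1337| = 1.5245


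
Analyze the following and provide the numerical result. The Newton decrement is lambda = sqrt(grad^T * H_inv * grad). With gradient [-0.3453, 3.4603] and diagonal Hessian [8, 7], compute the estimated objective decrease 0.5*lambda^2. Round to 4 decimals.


Step 1: H is diagonal, so H^(-1) * g = [-0.0432, 0.4943].
Step 2: g^T H^(-1) g = sum_i g_i^2 / H_ii
  = (-0.3453)^2/8 + (3.4603)^2/7
  = 0.0149 + 1.7105 = 1.7254
Step 3: Objective decrease = 0.5 * g^T H^(-1) g = 0.8627


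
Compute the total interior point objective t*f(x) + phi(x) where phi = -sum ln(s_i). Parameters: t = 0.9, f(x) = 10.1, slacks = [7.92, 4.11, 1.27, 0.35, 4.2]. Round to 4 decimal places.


Step 1: Compute log-barrier.
ln values: [2.0694, 1.4134, 0.239, -1.0498, 1.4351]
phi = -(2.0694 + 1.4134 + 0.239 - 1.0498 + 1.4351) = -4.1071
Step 2: Compute augmented objective.
t*f(x) = 0.9*10.1 = 9.09
Total = 9.09 - 4.1071 = 4.9829


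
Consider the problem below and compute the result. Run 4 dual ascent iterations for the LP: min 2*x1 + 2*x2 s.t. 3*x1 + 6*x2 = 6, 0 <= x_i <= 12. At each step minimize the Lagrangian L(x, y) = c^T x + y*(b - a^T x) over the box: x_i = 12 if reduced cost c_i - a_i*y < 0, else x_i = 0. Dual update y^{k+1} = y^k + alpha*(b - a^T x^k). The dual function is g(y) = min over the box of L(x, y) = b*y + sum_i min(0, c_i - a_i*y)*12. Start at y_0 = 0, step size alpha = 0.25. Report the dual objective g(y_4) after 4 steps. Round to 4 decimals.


Dual ascent for LP: min 2*x1 + 2*x2, 3*x1 + 6*x2 = 6, 0 <= x_i <= 12
Step 1: y^k = 0.0, reduced costs: (2.0, 2.0)
  x^k = (0.0, 0.0), subgradient = b - a^T x = 6.0
  y^{k+1} = 0.0 + 0.25*6.0 = 1.5
Step 2: y^k = 1.5, reduced costs: (-2.5, -7.0)
  x^k = (12.0, 12.0), subgradient = b - a^T x = -102.0
  y^{k+1} = 1.5 + 0.25*-102.0 = -24.0
Step 3: y^k = -24.0, reduced costs: (74.0, 146.0)
  x^k = (0.0, 0.0), subgradient = b - a^T x = 6.0
  y^{k+1} = -24.0 + 0.25*6.0 = -22.5
Step 4: y^k = -22.5, reduced costs: (69.5, 137.0)
  x^k = (0.0, 0.0), subgradient = b - a^T x = 6.0
  y^{k+1} = -22.5 + 0.25*6.0 = -21.0
Dual objective at y_4 = -21.0: reduced costs (65.0, 128.0), box minimizer x = (0.0, 0.0)
g(y_4) = b*y + (c1 - a1*y)*x1 + (c2 - a2*y)*x2 = 6*(-21.0) + 65.0*0.0 + 128.0*0.0 = -126.0 + 0.0 + 0.0 = -126.0


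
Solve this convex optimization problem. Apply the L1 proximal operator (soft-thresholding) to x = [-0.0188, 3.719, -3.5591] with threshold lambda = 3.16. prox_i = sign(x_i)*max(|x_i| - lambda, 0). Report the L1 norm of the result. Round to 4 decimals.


Soft-thresholding with lambda = 3.16:
prox(-0.0188) = sign(-0.0188)*max(|-0.0188| - 3.16, 0) = 0.0
prox(3.719) = sign(3.719)*max(|3.719| - 3.16, 0) = 0.559
prox(-3.5591) = sign(-3.5591)*max(|-3.5591| - 3.16, 0) = -0.3991
prox(x) = [0.0, 0.559, -0.3991]
||prox(x)||_1 = 0.0 + 0.559 + 0.3991 = 0.9581


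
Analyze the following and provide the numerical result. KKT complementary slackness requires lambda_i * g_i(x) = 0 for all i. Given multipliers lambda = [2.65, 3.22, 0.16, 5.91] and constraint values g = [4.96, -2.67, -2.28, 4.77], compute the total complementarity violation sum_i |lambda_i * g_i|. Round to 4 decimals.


KKT complementary slackness check:
lambda_1 * g_1 = 2.65 * 4.96 = 13.144
lambda_2 * g_2 = 3.22 * -2.67 = -8.5974
lambda_3 * g_3 = 0.16 * -2.28 = -0.3648
lambda_4 * g_4 = 5.91 * 4.77 = 28.1907
Total violation = 13.144 + 8.5974 + 0.3648 + 28.1907 = 50.2969


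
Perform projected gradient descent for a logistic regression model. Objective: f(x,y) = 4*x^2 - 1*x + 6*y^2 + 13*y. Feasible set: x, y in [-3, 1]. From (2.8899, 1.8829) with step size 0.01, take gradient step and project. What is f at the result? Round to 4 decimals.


Step 1: Compute gradient at (2.8899, 1.8829).
grad_x = 2*4*2.8899 - 1 = 22.1192
grad_y = 2*6*1.8829 + 13 = 35.5948
Step 2: Gradient step.
x_raw = 2.8899 - 0.01*22.1192 = 2.6687
y_raw = 1.8829 - 0.01*35.5948 = 1.527
Step 3: Project onto [-3, 1].
x_proj = clip(2.6687) = 1.0
y_proj = clip(1.527) = 1.0
Step 4: Evaluate f.
f(1.0, 1.0) = 22.0


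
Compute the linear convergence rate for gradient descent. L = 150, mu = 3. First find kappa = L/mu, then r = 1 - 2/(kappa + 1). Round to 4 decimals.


Step 1: Compute the condition number.
kappa = L/mu = 150/3 = 50.0
Step 2: Compute the convergence rate.
r = 1 - 2/(kappa + 1) = 1 - 2*mu/(L + mu) = (L - mu)/(L + mu) = 147/153 = 0.9608


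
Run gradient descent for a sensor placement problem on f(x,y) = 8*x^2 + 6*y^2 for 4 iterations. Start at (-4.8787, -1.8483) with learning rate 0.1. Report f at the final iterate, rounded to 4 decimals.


Gradient descent on f(x,y) = 8*x^2 + 6*y^2.
Starting point: (-4.8787, -1.8483), alpha = 0.1
Step 1: grad_x = 2*8*-4.8787 = -78.0592, grad_y = 2*6*-1.8483 = -22.1796
  x_1 = -4.8787 - 0.1*-78.0592 = 2.9272
  y_1 = -1.8483 - 0.1*-22.1796 = 0.3697
Step 2: grad_x = 2*8*2.9272 = 46.8355, grad_y = 2*6*0.3697 = 4.4359
  x_2 = 2.9272 - 0.1*46.8355 = -1.7563
  y_2 = 0.3697 - 0.1*4.4359 = -0.0739
Step 3: grad_x = 2*8*-1.7563 = -28.1013, grad_y = 2*6*-0.0739 = -0.8872
  x_3 = -1.7563 - 0.1*-28.1013 = 1.0538
  y_3 = -0.0739 - 0.1*-0.8872 = 0.0148
Step 4: grad_x = 2*8*1.0538 = 16.8608, grad_y = 2*6*0.0148 = 0.1774
  x_4 = 1.0538 - 0.1*16.8608 = -0.6323
  y_4 = 0.0148 - 0.1*0.1774 = -0.003
f(-0.6323, -0.003) = 8*(-0.6323)^2 + 6*(-0.003)^2 = 3.1983


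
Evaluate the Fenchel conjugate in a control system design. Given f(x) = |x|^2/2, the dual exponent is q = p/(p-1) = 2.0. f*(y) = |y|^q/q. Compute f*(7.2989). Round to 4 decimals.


The conjugate exponent q satisfies 1/p + 1/q = 1.
p = 2, so q = 2/(2 - 1) = 2.0
|y|^q = 7.2989^2.0 = 53.2739
f*(7.2989) = 53.2739 / 2.0 = 26.637


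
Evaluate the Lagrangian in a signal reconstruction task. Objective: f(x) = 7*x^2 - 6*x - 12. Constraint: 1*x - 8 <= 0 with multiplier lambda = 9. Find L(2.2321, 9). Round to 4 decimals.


Step 1: Evaluate f(x).
f(2.2321) = 7*2.2321^2 - 6*2.2321 - 12 = 9.4833
Step 2: Evaluate g(x).
g(2.2321) = 1*2.2321 - 8 = -5.7679
Step 3: Compute Lagrangian.
L = 9.4833 + 9*-5.7679 = -42.4278


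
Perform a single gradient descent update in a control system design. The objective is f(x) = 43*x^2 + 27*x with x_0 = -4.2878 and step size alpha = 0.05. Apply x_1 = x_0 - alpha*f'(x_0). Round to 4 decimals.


We compute the gradient at x_0 and apply the update.
f'(x) = 86*x + 27
f'(-4.2878) = 86*-4.2878 + 27 = -341.7508
x_1 = -4.2878 - 0.05*-341.7508 = 12.7997


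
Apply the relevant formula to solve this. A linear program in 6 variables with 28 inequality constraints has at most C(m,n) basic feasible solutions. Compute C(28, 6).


Each vertex corresponds to some choice of n active constraints out of m, so the number of vertices is at most C(m, n) = m! / (n!(m-n)!).
m = 28, n = 6
Numerator: 28 * 27 * 26 * 25 * 24 * 23
Denominator: 6! = 720
C(28, 6) = 376740


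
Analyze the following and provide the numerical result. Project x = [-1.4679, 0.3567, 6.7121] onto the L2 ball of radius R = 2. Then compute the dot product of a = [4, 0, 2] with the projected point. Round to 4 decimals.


Step 1: Compute ||x|| (intermediates to 6 decimals).
||x|| = sqrt((-1.4679)^2 + 0.3567^2 + 6.7121^2) = 6.879989
Step 2: Project.
Since ||x|| > R, scale = R/||x|| = 2/6.879989 = 0.290698, proj(x) = scale * x
proj(x) = [-0.426716, 0.103692, 1.951194]
Step 3: Dot product.
a^T * proj(x) = 4*(-0.426716) + 0*0.103692 + 2*1.951194 = 2.1955


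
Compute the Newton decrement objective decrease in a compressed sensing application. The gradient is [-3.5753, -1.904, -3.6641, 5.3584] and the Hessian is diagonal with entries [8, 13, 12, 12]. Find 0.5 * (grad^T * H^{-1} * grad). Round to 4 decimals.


Step 1: H is diagonal, so H^(-1) * g = [-0.4469, -0.1465, -0.3053, 0.4465].
Step 2: g^T H^(-1) g = sum_i g_i^2 / H_ii
  = (-3.5753)^2/8 + (-1.904)^2/13 + (-3.6641)^2/12 + (5.3584)^2/12
  = 1.5978 + 0.2789 + 1.1188 + 2.3927 = 5.3882
Step 3: Objective decrease = 0.5 * g^T H^(-1) g = 2.6941


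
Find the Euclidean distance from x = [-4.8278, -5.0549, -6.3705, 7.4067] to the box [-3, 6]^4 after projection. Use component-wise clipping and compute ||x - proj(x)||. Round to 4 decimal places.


Project each component onto [-3, 6].
clip(-4.8278) = -3.0, clip(-5.0549) = -3.0, clip(-6.3705) = -3.0, clip(7.4067) = 6.0
Projection = [-3.0, -3.0, -3.0, 6.0]
Squared diffs: [3.3409, 4.2226, 11.3603, 1.9788]
Distance = sqrt(20.9026) = 4.5719


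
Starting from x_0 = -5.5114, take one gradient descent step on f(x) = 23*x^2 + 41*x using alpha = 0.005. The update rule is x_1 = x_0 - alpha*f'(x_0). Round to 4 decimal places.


We compute the gradient at x_0 and apply the update.
f'(x) = 46*x + 41
f'(-5.5114) = 46*-5.5114 + 41 = -212.5244
x_1 = -5.5114 - 0.005*-212.5244 = -4.4488


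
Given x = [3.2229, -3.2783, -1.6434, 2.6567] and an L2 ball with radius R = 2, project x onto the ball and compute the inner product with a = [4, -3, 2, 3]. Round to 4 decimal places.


Step 1: Compute ||x|| (intermediates to 6 decimals).
||x|| = sqrt(3.2229^2 + (-3.2783)^2 + (-1.6434)^2 + 2.6567^2) = 5.558161
Step 2: Project.
Since ||x|| > R, scale = R/||x|| = 2/5.558161 = 0.359831, proj(x) = scale * x
proj(x) = [1.159699, -1.179634, -0.591346, 0.955963]
Step 3: Dot product.
a^T * proj(x) = 4*1.159699 - 3*(-1.179634) + 2*(-0.591346) + 3*0.955963 = 9.8629
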